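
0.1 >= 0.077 True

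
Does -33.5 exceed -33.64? Yes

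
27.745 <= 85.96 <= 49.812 False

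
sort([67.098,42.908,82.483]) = [42.908,67.098,82.483]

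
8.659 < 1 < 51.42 False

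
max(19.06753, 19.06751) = 19.06753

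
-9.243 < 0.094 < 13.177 True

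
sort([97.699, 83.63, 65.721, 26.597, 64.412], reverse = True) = [97.699, 83.63, 65.721, 64.412, 26.597]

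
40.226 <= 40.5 True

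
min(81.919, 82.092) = 81.919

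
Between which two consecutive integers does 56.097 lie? 56 and 57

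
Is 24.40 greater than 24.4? No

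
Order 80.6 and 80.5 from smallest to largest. 80.5, 80.6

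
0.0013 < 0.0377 True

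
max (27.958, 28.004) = 28.004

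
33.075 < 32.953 False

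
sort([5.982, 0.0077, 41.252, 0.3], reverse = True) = [41.252, 5.982, 0.3, 0.0077]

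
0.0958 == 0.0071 False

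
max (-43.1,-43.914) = -43.1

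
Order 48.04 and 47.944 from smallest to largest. 47.944, 48.04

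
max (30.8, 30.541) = 30.8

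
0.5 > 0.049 True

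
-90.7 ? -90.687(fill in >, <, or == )<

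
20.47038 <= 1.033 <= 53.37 False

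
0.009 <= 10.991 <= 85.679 True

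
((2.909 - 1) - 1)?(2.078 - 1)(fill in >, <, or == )<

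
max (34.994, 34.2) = 34.994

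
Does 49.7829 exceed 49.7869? No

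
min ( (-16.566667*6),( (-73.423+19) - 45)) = -99.423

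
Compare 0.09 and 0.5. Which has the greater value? 0.5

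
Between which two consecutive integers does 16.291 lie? 16 and 17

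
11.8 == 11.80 True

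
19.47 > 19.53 False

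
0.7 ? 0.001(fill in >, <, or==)>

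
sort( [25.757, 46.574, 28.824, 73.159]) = [25.757, 28.824, 46.574, 73.159]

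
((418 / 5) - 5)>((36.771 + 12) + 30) False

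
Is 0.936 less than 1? Yes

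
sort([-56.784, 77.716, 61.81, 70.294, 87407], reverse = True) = [87407, 77.716, 70.294, 61.81, -56.784]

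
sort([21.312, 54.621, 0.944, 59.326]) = [0.944, 21.312, 54.621, 59.326]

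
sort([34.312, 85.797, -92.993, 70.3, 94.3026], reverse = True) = [94.3026, 85.797, 70.3, 34.312, -92.993]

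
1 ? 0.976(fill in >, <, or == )>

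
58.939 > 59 False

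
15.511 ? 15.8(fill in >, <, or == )<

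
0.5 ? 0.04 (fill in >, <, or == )>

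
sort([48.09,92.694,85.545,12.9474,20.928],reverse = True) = [92.694,85.545,48.09,20.928,12.9474]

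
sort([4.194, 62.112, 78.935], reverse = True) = [78.935, 62.112, 4.194]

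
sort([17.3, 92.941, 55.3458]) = [17.3, 55.3458, 92.941]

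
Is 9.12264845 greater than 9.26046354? No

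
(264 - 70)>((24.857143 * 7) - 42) True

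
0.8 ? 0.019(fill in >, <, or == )>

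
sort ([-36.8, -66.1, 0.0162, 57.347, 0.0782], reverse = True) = [57.347, 0.0782, 0.0162, -36.8, -66.1]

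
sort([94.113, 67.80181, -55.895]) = [-55.895, 67.80181, 94.113]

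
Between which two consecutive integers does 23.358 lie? 23 and 24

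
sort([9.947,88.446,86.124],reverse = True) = [88.446,86.124,9.947]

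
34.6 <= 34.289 False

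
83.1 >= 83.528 False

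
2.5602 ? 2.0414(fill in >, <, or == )>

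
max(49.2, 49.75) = 49.75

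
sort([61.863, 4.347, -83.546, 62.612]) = [-83.546, 4.347, 61.863, 62.612]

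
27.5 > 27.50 False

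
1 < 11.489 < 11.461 False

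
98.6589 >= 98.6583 True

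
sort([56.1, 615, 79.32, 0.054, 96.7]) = [0.054, 56.1, 79.32, 96.7, 615]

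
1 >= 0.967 True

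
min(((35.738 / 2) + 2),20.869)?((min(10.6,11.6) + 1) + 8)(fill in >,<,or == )>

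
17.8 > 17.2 True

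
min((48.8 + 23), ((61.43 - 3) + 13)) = 71.43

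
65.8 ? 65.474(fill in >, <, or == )>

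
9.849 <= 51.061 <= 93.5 True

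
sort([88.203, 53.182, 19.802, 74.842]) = [19.802, 53.182, 74.842, 88.203]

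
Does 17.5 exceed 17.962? No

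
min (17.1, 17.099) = 17.099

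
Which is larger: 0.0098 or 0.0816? 0.0816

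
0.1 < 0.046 False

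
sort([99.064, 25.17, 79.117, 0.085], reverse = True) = [99.064, 79.117, 25.17, 0.085]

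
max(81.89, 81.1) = 81.89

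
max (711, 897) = 897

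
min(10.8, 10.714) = 10.714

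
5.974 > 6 False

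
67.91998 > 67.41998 True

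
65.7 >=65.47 True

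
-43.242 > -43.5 True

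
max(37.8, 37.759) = 37.8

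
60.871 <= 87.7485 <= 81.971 False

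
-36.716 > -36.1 False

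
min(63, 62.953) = 62.953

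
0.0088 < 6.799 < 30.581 True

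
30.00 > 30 False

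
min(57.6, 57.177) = 57.177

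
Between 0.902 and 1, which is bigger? 1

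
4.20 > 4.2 False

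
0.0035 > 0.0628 False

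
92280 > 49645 True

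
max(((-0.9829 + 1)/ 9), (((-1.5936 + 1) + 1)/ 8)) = 0.0508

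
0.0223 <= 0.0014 False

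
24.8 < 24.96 True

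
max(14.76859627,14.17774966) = 14.76859627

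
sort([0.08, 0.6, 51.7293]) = [0.08, 0.6, 51.7293]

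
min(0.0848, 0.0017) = 0.0017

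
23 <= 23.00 True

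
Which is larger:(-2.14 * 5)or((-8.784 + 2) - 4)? (-2.14 * 5)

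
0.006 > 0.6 False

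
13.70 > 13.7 False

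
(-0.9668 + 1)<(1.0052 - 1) False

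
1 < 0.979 False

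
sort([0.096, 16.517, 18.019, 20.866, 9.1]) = [0.096, 9.1, 16.517, 18.019, 20.866]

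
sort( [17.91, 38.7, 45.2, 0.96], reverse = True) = [45.2, 38.7, 17.91, 0.96]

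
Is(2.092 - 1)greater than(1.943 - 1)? Yes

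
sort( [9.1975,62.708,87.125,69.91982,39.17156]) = [9.1975,39.17156,62.708,69.91982,87.125]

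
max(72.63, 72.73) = 72.73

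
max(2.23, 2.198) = 2.23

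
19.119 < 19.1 False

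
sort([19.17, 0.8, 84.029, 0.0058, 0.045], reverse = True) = [84.029, 19.17, 0.8, 0.045, 0.0058]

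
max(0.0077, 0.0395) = 0.0395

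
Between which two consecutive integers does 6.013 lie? 6 and 7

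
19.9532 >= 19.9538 False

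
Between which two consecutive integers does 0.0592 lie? 0 and 1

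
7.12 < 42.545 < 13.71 False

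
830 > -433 True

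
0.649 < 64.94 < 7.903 False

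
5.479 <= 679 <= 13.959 False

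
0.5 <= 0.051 False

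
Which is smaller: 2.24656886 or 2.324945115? 2.24656886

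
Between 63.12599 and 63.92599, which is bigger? 63.92599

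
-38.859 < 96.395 True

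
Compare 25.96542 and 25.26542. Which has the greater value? 25.96542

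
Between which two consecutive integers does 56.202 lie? 56 and 57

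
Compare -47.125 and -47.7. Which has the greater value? -47.125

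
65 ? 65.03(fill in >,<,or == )<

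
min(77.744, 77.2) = 77.2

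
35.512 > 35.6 False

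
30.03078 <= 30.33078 True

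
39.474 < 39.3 False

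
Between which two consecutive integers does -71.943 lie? -72 and -71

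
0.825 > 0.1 True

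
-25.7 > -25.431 False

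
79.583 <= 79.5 False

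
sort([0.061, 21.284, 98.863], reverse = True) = [98.863, 21.284, 0.061]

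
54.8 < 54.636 False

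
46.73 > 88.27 False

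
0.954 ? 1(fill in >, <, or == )<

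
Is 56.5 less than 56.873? Yes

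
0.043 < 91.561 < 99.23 True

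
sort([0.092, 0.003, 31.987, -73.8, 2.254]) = [-73.8, 0.003, 0.092, 2.254, 31.987]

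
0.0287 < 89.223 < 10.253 False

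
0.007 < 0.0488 True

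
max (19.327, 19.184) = 19.327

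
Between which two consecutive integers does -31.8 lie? -32 and -31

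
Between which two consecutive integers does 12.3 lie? 12 and 13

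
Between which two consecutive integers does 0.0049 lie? 0 and 1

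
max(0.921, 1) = 1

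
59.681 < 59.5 False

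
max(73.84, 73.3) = 73.84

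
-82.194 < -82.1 True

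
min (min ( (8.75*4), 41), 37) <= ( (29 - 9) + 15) True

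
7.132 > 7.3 False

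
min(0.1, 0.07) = 0.07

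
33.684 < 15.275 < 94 False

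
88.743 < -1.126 False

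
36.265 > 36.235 True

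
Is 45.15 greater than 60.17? No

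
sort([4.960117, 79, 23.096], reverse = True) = [79, 23.096, 4.960117]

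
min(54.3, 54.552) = 54.3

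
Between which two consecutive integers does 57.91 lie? 57 and 58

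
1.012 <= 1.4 True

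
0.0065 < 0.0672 True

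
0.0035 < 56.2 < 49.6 False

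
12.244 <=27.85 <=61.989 True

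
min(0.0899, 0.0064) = 0.0064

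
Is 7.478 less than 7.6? Yes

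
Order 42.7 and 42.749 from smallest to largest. 42.7,42.749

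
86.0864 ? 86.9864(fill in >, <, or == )<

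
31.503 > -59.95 True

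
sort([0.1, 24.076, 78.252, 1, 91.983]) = [0.1, 1, 24.076, 78.252, 91.983]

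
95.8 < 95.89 True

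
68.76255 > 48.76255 True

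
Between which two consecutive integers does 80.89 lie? 80 and 81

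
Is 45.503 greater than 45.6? No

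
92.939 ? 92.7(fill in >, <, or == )>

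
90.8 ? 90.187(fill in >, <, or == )>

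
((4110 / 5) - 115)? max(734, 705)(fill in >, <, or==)<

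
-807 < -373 True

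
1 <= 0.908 False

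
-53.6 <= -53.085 True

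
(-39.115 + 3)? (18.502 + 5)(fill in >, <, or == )<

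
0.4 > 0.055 True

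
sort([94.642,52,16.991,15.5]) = [15.5,16.991,52,94.642]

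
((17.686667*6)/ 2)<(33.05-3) False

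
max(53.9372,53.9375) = 53.9375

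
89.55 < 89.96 True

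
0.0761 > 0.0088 True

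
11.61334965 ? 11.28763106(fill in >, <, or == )>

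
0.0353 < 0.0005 False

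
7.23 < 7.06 False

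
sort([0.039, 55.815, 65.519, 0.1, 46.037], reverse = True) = [65.519, 55.815, 46.037, 0.1, 0.039]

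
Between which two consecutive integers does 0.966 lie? 0 and 1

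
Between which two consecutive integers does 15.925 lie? 15 and 16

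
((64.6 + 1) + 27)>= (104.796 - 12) False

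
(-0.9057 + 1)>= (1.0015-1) True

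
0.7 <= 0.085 False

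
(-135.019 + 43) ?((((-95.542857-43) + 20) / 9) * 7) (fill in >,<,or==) >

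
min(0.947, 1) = 0.947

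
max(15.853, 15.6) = 15.853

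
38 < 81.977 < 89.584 True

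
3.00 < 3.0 False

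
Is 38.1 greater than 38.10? No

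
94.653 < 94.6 False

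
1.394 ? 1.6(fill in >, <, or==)<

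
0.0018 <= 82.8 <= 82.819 True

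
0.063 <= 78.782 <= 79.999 True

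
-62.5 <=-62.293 True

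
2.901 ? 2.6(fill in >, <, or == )>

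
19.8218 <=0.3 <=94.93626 False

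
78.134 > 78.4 False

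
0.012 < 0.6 True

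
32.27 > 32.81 False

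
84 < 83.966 False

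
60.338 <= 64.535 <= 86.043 True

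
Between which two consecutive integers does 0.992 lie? 0 and 1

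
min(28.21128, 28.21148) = 28.21128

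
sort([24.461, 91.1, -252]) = [-252, 24.461, 91.1]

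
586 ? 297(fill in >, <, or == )>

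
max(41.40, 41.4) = 41.4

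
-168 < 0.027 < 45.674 True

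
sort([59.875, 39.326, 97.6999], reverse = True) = [97.6999, 59.875, 39.326]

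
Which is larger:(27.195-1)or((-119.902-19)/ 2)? (27.195-1)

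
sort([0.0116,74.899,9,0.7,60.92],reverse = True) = [74.899,60.92,9,0.7,0.0116]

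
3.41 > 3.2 True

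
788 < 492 False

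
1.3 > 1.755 False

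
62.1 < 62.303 True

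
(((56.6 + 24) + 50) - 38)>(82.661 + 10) False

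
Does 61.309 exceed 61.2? Yes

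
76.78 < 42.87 False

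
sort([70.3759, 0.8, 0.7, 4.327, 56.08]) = [0.7, 0.8, 4.327, 56.08, 70.3759]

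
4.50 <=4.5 True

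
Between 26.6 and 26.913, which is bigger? 26.913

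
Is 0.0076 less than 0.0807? Yes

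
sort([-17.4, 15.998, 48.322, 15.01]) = [-17.4, 15.01, 15.998, 48.322]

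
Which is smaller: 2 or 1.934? 1.934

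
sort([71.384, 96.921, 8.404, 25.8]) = [8.404, 25.8, 71.384, 96.921]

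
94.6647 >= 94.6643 True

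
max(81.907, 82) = 82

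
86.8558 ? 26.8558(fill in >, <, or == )>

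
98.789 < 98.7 False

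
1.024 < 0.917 False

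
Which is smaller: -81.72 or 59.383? -81.72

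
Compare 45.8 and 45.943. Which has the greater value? 45.943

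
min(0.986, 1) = 0.986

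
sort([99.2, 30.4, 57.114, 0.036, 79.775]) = [0.036, 30.4, 57.114, 79.775, 99.2]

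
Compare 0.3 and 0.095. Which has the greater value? 0.3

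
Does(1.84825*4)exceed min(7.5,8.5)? No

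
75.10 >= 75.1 True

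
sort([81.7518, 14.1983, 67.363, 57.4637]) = [14.1983, 57.4637, 67.363, 81.7518]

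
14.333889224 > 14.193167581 True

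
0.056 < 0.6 True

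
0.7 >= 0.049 True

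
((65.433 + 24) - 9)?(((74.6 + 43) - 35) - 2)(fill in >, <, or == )<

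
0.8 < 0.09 False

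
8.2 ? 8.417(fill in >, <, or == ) <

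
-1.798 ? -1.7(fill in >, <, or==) <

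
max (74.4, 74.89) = 74.89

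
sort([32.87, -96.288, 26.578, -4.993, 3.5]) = [-96.288, -4.993, 3.5, 26.578, 32.87]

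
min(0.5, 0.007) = 0.007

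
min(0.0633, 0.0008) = 0.0008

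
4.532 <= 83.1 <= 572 True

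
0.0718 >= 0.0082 True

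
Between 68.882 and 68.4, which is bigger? 68.882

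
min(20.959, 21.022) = 20.959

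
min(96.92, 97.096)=96.92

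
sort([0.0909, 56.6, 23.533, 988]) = [0.0909, 23.533, 56.6, 988]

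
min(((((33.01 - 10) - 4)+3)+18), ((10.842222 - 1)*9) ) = 40.01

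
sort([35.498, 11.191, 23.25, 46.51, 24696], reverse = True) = [24696, 46.51, 35.498, 23.25, 11.191]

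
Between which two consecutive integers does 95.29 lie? 95 and 96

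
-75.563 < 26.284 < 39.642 True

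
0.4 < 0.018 False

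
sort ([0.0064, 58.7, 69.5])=[0.0064, 58.7, 69.5]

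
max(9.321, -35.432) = 9.321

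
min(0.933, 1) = 0.933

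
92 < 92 False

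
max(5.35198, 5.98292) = 5.98292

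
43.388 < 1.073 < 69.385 False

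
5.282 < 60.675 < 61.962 True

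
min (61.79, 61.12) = 61.12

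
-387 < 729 True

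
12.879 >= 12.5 True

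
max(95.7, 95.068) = 95.7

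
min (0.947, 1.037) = 0.947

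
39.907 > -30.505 True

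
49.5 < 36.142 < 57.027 False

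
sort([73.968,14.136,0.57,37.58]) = [0.57,14.136,37.58,73.968]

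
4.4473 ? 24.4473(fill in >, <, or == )<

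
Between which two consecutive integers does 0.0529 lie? 0 and 1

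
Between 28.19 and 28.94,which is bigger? 28.94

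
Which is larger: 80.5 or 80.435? 80.5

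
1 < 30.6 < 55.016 True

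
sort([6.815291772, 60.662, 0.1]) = [0.1, 6.815291772, 60.662]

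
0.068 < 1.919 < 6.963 True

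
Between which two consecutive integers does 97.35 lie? 97 and 98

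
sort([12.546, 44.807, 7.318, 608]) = [7.318, 12.546, 44.807, 608]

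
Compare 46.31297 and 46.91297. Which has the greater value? 46.91297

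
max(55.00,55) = 55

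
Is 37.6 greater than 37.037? Yes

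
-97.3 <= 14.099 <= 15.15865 True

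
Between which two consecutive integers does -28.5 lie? -29 and -28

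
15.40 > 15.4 False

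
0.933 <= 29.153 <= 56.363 True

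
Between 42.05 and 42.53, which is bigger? 42.53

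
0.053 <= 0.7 True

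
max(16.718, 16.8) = 16.8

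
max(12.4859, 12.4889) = 12.4889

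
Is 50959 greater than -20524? Yes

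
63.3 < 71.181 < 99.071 True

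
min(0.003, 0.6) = 0.003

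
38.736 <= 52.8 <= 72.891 True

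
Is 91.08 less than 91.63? Yes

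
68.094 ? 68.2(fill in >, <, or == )<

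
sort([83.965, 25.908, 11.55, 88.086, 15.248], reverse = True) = [88.086, 83.965, 25.908, 15.248, 11.55]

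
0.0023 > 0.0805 False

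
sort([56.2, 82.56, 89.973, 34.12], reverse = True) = [89.973, 82.56, 56.2, 34.12]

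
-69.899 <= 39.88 True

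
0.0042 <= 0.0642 True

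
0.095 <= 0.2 True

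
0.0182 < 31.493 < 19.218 False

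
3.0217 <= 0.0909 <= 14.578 False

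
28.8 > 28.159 True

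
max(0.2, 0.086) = 0.2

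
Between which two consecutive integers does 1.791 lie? 1 and 2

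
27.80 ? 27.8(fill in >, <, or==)==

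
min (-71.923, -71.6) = -71.923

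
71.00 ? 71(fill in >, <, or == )==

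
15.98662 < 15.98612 False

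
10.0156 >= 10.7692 False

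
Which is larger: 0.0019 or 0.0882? 0.0882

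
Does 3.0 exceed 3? No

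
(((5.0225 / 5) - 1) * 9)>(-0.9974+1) True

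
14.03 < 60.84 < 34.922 False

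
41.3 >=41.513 False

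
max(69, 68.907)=69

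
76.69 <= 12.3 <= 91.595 False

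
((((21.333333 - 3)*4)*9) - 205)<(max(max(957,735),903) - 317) True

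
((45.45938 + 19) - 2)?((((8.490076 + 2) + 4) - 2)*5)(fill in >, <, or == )>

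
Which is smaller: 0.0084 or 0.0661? 0.0084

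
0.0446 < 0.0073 False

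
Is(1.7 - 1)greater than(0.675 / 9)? Yes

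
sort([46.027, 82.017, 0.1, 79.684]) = [0.1, 46.027, 79.684, 82.017]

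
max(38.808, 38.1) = 38.808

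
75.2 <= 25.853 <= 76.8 False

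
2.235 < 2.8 True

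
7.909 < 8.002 True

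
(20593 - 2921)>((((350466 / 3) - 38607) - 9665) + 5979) False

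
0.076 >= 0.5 False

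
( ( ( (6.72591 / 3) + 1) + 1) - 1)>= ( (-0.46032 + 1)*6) True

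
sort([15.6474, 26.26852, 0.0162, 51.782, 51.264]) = [0.0162, 15.6474, 26.26852, 51.264, 51.782]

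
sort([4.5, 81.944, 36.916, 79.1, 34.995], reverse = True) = [81.944, 79.1, 36.916, 34.995, 4.5]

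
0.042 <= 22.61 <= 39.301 True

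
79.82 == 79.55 False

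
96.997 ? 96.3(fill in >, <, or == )>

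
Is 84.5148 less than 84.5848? Yes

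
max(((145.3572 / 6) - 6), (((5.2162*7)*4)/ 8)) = 18.2567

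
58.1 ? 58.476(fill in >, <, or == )<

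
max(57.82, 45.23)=57.82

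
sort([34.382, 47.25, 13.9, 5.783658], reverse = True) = [47.25, 34.382, 13.9, 5.783658]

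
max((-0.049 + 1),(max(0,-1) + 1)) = 1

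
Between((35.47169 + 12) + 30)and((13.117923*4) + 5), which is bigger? ((35.47169 + 12) + 30)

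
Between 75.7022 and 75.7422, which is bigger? 75.7422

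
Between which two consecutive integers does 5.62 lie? 5 and 6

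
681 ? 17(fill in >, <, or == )>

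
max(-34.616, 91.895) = 91.895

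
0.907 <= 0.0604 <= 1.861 False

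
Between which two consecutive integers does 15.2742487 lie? 15 and 16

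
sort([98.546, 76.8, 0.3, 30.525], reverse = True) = [98.546, 76.8, 30.525, 0.3]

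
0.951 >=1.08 False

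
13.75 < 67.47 True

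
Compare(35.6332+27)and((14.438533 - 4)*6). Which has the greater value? (35.6332+27)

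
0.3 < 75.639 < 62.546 False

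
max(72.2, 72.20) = 72.20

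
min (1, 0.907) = 0.907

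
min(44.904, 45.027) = 44.904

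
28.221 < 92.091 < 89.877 False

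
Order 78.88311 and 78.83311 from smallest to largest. 78.83311, 78.88311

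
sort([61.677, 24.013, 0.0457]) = [0.0457, 24.013, 61.677]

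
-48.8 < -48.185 True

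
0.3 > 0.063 True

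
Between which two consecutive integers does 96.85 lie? 96 and 97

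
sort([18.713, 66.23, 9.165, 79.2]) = [9.165, 18.713, 66.23, 79.2]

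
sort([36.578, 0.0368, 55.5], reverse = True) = [55.5, 36.578, 0.0368]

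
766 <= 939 True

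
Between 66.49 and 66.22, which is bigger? 66.49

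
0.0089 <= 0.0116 True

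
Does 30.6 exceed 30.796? No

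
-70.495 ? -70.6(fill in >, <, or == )>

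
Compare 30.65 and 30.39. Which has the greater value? 30.65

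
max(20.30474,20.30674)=20.30674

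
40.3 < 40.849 True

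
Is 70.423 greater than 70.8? No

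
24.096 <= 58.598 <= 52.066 False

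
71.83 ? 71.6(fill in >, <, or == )>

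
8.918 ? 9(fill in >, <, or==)<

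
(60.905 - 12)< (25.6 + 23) False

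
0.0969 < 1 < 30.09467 True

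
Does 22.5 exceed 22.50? No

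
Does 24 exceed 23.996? Yes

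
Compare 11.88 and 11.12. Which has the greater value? 11.88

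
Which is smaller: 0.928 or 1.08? 0.928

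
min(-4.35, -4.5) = -4.5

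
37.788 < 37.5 False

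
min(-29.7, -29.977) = -29.977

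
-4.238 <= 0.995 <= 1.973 True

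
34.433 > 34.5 False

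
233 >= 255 False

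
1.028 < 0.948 False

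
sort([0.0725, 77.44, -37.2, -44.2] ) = [-44.2, -37.2, 0.0725, 77.44]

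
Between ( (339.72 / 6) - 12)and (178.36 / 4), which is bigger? ( (339.72 / 6) - 12)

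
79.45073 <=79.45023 False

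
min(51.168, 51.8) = 51.168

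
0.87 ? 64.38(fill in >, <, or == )<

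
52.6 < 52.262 False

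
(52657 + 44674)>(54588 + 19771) True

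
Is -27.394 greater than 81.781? No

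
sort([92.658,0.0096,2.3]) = [0.0096,2.3,92.658]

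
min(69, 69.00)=69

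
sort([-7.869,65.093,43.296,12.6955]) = [-7.869,12.6955,43.296,65.093]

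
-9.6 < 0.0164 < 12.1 True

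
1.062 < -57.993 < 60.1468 False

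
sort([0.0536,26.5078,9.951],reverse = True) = [26.5078,9.951,0.0536]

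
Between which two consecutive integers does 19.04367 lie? 19 and 20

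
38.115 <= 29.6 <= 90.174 False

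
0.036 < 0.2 True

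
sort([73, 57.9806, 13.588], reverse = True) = [73, 57.9806, 13.588]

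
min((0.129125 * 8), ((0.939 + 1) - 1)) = 0.939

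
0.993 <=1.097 True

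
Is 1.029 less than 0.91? No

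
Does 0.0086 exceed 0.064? No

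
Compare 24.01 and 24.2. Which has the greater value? 24.2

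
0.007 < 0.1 True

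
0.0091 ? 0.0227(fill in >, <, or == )<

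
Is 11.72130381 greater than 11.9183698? No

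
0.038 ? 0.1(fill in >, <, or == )<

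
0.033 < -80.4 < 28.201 False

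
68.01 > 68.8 False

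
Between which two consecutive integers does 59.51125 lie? 59 and 60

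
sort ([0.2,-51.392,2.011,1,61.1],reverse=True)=[61.1,2.011,1,0.2,-51.392]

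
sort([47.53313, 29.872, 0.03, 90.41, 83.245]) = [0.03, 29.872, 47.53313, 83.245, 90.41]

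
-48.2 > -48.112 False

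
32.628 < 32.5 False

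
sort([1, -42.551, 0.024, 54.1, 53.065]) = [-42.551, 0.024, 1, 53.065, 54.1]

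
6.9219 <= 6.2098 False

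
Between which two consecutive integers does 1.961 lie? 1 and 2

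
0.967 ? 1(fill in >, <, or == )<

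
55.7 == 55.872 False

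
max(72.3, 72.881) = 72.881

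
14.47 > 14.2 True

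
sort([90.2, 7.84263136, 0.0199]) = [0.0199, 7.84263136, 90.2]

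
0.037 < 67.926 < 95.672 True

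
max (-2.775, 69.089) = 69.089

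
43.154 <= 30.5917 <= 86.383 False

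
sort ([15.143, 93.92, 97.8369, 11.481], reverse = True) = [97.8369, 93.92, 15.143, 11.481]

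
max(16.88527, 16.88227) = 16.88527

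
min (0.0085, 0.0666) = 0.0085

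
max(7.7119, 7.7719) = 7.7719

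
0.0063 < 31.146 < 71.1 True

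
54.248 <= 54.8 True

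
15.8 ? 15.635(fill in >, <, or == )>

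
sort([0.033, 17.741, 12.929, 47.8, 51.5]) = [0.033, 12.929, 17.741, 47.8, 51.5]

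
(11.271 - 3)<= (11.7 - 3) True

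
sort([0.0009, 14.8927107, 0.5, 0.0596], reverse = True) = [14.8927107, 0.5, 0.0596, 0.0009]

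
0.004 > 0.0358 False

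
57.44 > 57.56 False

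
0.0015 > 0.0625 False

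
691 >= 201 True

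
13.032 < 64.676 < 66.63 True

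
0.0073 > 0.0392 False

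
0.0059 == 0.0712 False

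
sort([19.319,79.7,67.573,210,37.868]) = [19.319,37.868,67.573,79.7,210]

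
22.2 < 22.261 True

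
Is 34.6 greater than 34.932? No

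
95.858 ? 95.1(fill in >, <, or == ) >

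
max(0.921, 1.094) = 1.094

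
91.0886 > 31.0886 True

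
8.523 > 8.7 False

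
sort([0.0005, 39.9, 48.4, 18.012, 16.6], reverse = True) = [48.4, 39.9, 18.012, 16.6, 0.0005]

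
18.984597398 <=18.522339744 False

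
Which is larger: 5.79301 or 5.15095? 5.79301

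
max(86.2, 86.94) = 86.94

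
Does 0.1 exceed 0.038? Yes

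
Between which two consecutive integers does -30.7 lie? -31 and -30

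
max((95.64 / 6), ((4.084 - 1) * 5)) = 15.94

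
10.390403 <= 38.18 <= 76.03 True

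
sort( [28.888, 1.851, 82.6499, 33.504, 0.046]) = [0.046, 1.851, 28.888, 33.504, 82.6499]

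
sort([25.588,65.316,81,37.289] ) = [25.588,37.289,65.316,81]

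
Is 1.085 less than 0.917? No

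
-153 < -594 False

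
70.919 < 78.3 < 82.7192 True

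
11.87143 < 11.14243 False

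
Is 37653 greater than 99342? No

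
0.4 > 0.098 True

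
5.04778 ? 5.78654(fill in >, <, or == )<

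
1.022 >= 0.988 True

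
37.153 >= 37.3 False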